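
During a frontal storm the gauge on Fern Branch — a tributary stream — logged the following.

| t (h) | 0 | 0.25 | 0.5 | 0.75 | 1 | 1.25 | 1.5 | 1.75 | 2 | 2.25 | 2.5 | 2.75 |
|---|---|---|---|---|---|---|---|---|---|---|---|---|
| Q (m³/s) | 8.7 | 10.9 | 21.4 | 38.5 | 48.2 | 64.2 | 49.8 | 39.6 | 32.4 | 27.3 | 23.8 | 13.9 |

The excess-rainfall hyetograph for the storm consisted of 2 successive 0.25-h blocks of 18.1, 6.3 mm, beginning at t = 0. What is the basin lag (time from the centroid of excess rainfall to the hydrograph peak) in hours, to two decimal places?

t_L ≈ 1.06 h

Centroid of excess rainfall: t_c = Σ P_i·t̄_i / ΣP_i = 0.1895 h (block centres at 0.125, 0.375 h).
Hydrograph peak occurs at t = 1.25 h, so basin lag t_L = 1.25 − 0.1895 = 1.06 h.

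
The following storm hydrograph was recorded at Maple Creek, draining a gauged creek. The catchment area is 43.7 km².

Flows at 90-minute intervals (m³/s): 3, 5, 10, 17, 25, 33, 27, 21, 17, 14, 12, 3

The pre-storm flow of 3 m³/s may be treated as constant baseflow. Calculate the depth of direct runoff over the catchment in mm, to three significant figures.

Direct runoff: 0.0, 2.0, 7.0, 14.0, 22.0, 30.0, 24.0, 18.0, 14.0, 11.0, 9.0, 0.0 m³/s; ΣQ_DR = 151.0 m³/s.
V = ΣQ_DR · Δt = 151.0 × 5400 s = 8.154 × 10^5 m³.
Over A = 43.7 km², depth = V / A = 18.7 mm.

d ≈ 18.7 mm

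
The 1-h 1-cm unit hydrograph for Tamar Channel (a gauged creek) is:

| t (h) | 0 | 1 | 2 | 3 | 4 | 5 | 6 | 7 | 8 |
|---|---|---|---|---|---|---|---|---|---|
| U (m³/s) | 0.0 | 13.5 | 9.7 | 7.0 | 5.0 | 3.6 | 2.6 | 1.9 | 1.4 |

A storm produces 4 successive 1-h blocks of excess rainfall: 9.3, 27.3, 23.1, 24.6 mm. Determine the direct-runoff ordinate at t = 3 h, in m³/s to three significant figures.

Q ≈ 64.2 m³/s

By discrete convolution, Q_j = Σ (P_i / 10 mm) · U_{j−i}.
At t = 3 h (j=3): Q = (9.3/10)·7.0 + (27.3/10)·9.7 + (23.1/10)·13.5 + (24.6/10)·0.0 = 64.2 m³/s.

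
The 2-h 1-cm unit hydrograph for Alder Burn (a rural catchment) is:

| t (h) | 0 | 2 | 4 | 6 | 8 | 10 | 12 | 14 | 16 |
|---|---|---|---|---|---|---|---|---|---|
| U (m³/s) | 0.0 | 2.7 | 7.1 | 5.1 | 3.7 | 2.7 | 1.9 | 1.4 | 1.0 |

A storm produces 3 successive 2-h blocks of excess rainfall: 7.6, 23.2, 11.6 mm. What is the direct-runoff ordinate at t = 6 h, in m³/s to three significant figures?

Q ≈ 23.5 m³/s

By discrete convolution, Q_j = Σ (P_i / 10 mm) · U_{j−i}.
At t = 6 h (j=3): Q = (7.6/10)·5.1 + (23.2/10)·7.1 + (11.6/10)·2.7 = 23.5 m³/s.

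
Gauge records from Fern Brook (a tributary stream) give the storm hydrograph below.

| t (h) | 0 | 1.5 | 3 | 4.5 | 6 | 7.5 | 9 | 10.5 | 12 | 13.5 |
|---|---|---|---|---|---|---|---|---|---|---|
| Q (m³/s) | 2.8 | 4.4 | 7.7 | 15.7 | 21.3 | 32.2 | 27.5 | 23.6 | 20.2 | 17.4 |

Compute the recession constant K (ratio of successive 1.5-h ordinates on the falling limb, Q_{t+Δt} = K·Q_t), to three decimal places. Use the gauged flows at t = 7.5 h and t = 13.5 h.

K ≈ 0.857

Using the recession-limb readings at t = 7.5 h and t = 13.5 h: Q falls from 32.2 to 17.4 m³/s over 4 intervals.
K = (Q₂/Q₁)^(1/4) = (17.4/32.2)^(1/4) = 0.857.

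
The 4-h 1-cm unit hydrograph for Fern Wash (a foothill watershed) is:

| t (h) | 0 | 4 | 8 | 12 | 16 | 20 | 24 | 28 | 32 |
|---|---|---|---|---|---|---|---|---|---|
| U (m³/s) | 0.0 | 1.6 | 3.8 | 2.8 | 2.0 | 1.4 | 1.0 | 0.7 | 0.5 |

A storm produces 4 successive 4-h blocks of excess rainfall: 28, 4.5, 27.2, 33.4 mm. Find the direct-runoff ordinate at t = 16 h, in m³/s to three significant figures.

By discrete convolution, Q_j = Σ (P_i / 10 mm) · U_{j−i}.
At t = 16 h (j=4): Q = (28/10)·2.0 + (4.5/10)·2.8 + (27.2/10)·3.8 + (33.4/10)·1.6 = 22.5 m³/s.

Q ≈ 22.5 m³/s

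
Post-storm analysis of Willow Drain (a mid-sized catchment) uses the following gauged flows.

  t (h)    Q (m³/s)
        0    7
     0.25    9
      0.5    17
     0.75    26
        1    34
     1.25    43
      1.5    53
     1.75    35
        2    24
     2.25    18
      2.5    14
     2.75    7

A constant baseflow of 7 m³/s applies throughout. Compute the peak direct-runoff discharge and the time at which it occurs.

Subtracting baseflow gives direct-runoff ordinates: 0.0, 2.0, 10.0, 19.0, 27.0, 36.0, 46.0, 28.0, 17.0, 11.0, 7.0, 0.0 m³/s.
The maximum is 46.0 m³/s, occurring at the reading for t = 1.5 h.

Q_p = 46.0 m³/s at t = 1.5 h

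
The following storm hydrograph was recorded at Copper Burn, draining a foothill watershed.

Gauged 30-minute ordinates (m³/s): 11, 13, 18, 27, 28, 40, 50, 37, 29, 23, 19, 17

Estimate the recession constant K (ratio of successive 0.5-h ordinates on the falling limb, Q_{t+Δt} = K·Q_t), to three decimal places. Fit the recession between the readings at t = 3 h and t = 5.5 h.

K ≈ 0.806

Using the recession-limb readings at t = 3 h and t = 5.5 h: Q falls from 50 to 17 m³/s over 5 intervals.
K = (Q₂/Q₁)^(1/5) = (17/50)^(1/5) = 0.806.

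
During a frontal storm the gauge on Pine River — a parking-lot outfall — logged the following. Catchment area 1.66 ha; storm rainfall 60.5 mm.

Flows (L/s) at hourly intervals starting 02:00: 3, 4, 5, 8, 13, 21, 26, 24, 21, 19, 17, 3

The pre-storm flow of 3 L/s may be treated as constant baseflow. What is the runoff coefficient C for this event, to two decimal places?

ΣQ_DR = 128.0 L/s; V = ΣQ_DR·Δt = 4.608 × 10^5 L.
Runoff depth d = V / A = 27.76 mm.
C = d / P = 27.76 / 60.5 = 0.46.

C ≈ 0.46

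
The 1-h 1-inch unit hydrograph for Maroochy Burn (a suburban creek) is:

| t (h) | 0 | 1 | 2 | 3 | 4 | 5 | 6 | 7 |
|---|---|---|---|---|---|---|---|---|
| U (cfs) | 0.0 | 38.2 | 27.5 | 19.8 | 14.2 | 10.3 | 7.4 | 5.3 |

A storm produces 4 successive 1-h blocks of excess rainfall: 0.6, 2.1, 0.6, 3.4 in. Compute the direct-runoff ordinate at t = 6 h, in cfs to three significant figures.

By discrete convolution, Q_j = Σ (P_i / 1 in) · U_{j−i}.
At t = 6 h (j=6): Q = (0.6/1)·7.4 + (2.1/1)·10.3 + (0.6/1)·14.2 + (3.4/1)·19.8 = 102 cfs.

Q ≈ 102 cfs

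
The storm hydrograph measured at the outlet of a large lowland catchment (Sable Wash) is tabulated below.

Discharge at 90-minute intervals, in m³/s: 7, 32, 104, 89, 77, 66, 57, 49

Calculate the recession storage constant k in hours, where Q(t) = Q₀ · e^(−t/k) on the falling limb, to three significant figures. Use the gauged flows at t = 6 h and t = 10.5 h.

k ≈ 9.96 h

On the falling limb, Q drops from 77 to 49 m³/s between t = 6 h and t = 10.5 h (Δt = 4.5 h).
k = −Δt / ln(Q₂/Q₁) = −4.5 / ln(49/77) = 9.96 h.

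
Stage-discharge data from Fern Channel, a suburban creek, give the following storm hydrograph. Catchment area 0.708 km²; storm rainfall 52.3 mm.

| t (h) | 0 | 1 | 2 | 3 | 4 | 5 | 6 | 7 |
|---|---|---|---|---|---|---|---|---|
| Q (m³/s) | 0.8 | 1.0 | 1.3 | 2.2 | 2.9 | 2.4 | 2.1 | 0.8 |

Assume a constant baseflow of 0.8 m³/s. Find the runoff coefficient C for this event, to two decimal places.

ΣQ_DR = 7.100 m³/s; V = ΣQ_DR·Δt = 25560 m³.
Runoff depth d = V / A = 36.10 mm.
C = d / P = 36.10 / 52.3 = 0.69.

C ≈ 0.69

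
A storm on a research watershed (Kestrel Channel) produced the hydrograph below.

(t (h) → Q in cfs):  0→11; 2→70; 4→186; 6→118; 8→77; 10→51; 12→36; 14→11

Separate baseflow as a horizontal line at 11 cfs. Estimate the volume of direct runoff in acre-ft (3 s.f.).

Direct-runoff ordinates (Q − Q_b): 0.0, 59.0, 175.0, 107.0, 66.0, 40.0, 25.0, 0.0 cfs.
ΣQ_DR = 472.0 cfs.
With Δt = 2 h = 7200 s, V = ΣQ_DR · Δt = 472.0 × 7200 = 3.40 × 10^6 ft³ = 78.0 acre-ft.

V ≈ 78.0 acre-ft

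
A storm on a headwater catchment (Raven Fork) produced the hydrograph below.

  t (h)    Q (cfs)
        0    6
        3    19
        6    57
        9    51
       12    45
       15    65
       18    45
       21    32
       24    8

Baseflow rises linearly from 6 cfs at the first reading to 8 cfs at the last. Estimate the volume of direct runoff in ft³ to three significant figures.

Direct-runoff ordinates (Q − Q_b): 0.00, 12.75, 50.50, 44.25, 38.00, 57.75, 37.50, 24.25, 0.00 cfs.
ΣQ_DR = 265.0 cfs.
With Δt = 3 h = 10800 s, V = ΣQ_DR · Δt = 265.0 × 10800 = 2.86 × 10^6 ft³.

V ≈ 2.86 × 10^6 ft³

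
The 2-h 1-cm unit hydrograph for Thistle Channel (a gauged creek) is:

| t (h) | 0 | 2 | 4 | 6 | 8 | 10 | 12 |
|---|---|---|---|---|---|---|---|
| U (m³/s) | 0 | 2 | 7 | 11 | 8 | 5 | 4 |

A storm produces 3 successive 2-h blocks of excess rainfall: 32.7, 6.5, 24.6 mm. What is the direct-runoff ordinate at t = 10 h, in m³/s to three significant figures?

Q ≈ 48.6 m³/s

By discrete convolution, Q_j = Σ (P_i / 10 mm) · U_{j−i}.
At t = 10 h (j=5): Q = (32.7/10)·5 + (6.5/10)·8 + (24.6/10)·11 = 48.6 m³/s.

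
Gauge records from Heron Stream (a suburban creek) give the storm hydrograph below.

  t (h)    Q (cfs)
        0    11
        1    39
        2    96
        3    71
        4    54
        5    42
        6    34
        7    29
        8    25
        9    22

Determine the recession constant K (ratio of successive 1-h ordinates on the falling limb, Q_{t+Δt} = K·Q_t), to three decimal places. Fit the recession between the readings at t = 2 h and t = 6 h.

Using the recession-limb readings at t = 2 h and t = 6 h: Q falls from 96 to 34 cfs over 4 intervals.
K = (Q₂/Q₁)^(1/4) = (34/96)^(1/4) = 0.771.

K ≈ 0.771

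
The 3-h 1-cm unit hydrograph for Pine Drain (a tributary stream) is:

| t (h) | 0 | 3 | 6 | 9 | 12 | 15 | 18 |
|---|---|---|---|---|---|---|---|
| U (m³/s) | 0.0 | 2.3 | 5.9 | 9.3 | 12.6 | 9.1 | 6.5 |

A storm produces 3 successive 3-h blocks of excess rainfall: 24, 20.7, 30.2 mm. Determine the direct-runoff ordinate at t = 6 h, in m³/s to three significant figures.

By discrete convolution, Q_j = Σ (P_i / 10 mm) · U_{j−i}.
At t = 6 h (j=2): Q = (24/10)·5.9 + (20.7/10)·2.3 + (30.2/10)·0.0 = 18.9 m³/s.

Q ≈ 18.9 m³/s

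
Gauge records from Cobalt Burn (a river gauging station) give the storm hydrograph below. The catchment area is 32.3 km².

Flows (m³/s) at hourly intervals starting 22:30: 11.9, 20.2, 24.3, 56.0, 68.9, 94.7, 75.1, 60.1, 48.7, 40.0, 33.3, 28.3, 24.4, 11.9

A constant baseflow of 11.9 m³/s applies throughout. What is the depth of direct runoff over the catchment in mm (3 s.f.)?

d ≈ 48.1 mm

Direct runoff: 0.0, 8.3, 12.4, 44.1, 57.0, 82.8, 63.2, 48.2, 36.8, 28.1, 21.4, 16.4, 12.5, 0.0 m³/s; ΣQ_DR = 431.2 m³/s.
V = ΣQ_DR · Δt = 431.2 × 3600 s = 1.552 × 10^6 m³.
Over A = 32.3 km², depth = V / A = 48.1 mm.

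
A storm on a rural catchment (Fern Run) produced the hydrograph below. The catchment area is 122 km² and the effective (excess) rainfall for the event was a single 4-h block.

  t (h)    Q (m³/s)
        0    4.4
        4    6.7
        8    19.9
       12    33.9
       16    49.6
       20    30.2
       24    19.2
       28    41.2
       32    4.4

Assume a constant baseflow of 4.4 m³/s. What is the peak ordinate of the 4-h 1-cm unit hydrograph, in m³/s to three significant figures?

Direct runoff: 0.0, 2.3, 15.5, 29.5, 45.2, 25.8, 14.8, 36.8, 0.0 m³/s; ΣQ_DR = 169.9 m³/s, peak = 45.2 m³/s.
Runoff depth d = ΣQ_DR·Δt / A = 169.9 × 14400 / (122 km²) = 20.05 mm.
The 1-cm UH is the DRH scaled by (10 mm)/d, so U_p = 45.2 × 10/20.05 = 22.5 m³/s.

U_p ≈ 22.5 m³/s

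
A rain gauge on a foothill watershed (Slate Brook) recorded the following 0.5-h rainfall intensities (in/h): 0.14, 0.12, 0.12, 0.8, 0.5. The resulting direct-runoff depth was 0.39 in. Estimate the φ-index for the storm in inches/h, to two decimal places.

Only the 2 blocks with intensity above φ contribute runoff: 0.8, 0.5 in/h.
Σ(I−φ)·Δt = d  ⇒  (0.8+0.5 − 2φ)·0.5 = 0.39
φ = (1.300 − 0.39/0.5) / 2 = 0.26 in/h.

φ ≈ 0.26 in/h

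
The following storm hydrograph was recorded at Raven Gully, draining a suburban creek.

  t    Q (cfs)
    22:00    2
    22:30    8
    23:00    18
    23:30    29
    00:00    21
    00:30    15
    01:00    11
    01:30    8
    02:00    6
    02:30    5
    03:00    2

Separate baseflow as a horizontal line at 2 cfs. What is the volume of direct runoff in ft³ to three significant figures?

V ≈ 1.85 × 10^5 ft³

Direct-runoff ordinates (Q − Q_b): 0.0, 6.0, 16.0, 27.0, 19.0, 13.0, 9.0, 6.0, 4.0, 3.0, 0.0 cfs.
ΣQ_DR = 103.0 cfs.
With Δt = 0.5 h = 1800 s, V = ΣQ_DR · Δt = 103.0 × 1800 = 1.85 × 10^5 ft³.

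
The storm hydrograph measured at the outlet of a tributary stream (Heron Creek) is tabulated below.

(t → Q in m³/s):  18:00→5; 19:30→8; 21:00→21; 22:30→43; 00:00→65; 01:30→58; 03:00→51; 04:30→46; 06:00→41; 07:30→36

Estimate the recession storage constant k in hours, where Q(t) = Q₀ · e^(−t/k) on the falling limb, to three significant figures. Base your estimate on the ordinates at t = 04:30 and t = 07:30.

k ≈ 12.2 h

On the falling limb, Q drops from 46 to 36 m³/s between t = 04:30 and t = 07:30 (Δt = 3 h).
k = −Δt / ln(Q₂/Q₁) = −3 / ln(36/46) = 12.2 h.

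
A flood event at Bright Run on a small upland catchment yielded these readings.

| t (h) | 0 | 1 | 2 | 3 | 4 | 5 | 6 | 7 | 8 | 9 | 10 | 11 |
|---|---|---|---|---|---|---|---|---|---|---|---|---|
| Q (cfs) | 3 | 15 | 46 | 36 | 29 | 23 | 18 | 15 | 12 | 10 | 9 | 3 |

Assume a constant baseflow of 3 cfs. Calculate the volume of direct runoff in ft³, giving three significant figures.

V ≈ 6.59 × 10^5 ft³

Direct-runoff ordinates (Q − Q_b): 0.0, 12.0, 43.0, 33.0, 26.0, 20.0, 15.0, 12.0, 9.0, 7.0, 6.0, 0.0 cfs.
ΣQ_DR = 183.0 cfs.
With Δt = 1 h = 3600 s, V = ΣQ_DR · Δt = 183.0 × 3600 = 6.59 × 10^5 ft³.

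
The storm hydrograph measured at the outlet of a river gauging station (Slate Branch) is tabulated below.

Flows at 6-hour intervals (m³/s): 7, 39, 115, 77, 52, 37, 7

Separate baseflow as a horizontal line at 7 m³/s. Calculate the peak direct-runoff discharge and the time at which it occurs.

Subtracting baseflow gives direct-runoff ordinates: 0.0, 32.0, 108.0, 70.0, 45.0, 30.0, 0.0 m³/s.
The maximum is 108.0 m³/s, occurring at the reading for t = 12 h.

Q_p = 108.0 m³/s at t = 12 h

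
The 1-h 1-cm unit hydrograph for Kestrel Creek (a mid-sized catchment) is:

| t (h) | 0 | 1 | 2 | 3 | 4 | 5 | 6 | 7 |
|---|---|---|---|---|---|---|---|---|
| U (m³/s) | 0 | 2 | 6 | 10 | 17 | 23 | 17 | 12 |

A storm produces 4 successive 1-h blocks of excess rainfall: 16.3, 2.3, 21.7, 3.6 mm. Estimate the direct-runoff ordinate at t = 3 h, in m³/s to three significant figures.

Q ≈ 22.0 m³/s

By discrete convolution, Q_j = Σ (P_i / 10 mm) · U_{j−i}.
At t = 3 h (j=3): Q = (16.3/10)·10 + (2.3/10)·6 + (21.7/10)·2 + (3.6/10)·0 = 22.0 m³/s.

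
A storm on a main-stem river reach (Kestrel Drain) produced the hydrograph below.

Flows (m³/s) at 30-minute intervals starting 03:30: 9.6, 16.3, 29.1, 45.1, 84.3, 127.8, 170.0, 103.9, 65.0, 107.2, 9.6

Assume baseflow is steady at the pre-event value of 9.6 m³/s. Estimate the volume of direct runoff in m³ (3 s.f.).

Direct-runoff ordinates (Q − Q_b): 0.0, 6.7, 19.5, 35.5, 74.7, 118.2, 160.4, 94.3, 55.4, 97.6, 0.0 m³/s.
ΣQ_DR = 662.3 m³/s.
With Δt = 0.5 h = 1800 s, V = ΣQ_DR · Δt = 662.3 × 1800 = 1.19 × 10^6 m³.

V ≈ 1.19 × 10^6 m³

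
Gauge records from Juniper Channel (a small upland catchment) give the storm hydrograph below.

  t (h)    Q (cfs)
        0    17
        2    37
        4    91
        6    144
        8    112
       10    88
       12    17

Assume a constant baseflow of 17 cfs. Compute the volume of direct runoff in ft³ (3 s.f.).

V ≈ 2.79 × 10^6 ft³

Direct-runoff ordinates (Q − Q_b): 0.0, 20.0, 74.0, 127.0, 95.0, 71.0, 0.0 cfs.
ΣQ_DR = 387.0 cfs.
With Δt = 2 h = 7200 s, V = ΣQ_DR · Δt = 387.0 × 7200 = 2.79 × 10^6 ft³.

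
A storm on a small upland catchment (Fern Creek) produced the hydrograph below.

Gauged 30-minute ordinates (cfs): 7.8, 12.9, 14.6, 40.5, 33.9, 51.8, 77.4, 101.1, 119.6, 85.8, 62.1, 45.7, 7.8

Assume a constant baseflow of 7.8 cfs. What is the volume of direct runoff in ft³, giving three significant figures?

Direct-runoff ordinates (Q − Q_b): 0.0, 5.1, 6.8, 32.7, 26.1, 44.0, 69.6, 93.3, 111.8, 78.0, 54.3, 37.9, 0.0 cfs.
ΣQ_DR = 559.6 cfs.
With Δt = 0.5 h = 1800 s, V = ΣQ_DR · Δt = 559.6 × 1800 = 1.01 × 10^6 ft³.

V ≈ 1.01 × 10^6 ft³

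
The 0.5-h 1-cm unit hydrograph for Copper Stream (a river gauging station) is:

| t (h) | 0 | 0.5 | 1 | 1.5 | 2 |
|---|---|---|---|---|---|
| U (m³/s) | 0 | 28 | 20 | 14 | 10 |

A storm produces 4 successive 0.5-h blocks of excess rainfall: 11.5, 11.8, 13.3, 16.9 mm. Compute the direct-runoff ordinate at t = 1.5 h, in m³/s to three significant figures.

Q ≈ 76.9 m³/s

By discrete convolution, Q_j = Σ (P_i / 10 mm) · U_{j−i}.
At t = 1.5 h (j=3): Q = (11.5/10)·14 + (11.8/10)·20 + (13.3/10)·28 + (16.9/10)·0 = 76.9 m³/s.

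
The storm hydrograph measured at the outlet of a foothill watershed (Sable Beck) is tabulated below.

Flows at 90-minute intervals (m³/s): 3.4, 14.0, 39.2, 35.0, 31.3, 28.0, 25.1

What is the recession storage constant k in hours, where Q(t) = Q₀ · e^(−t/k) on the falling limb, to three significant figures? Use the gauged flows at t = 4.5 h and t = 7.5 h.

On the falling limb, Q drops from 35.0 to 28.0 m³/s between t = 4.5 h and t = 7.5 h (Δt = 3 h).
k = −Δt / ln(Q₂/Q₁) = −3 / ln(28.0/35.0) = 13.4 h.

k ≈ 13.4 h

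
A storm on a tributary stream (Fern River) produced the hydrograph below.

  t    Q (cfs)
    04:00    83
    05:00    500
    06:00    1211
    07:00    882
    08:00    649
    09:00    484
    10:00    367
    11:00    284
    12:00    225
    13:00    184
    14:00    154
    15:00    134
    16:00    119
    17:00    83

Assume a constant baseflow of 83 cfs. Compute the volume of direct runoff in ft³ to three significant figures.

V ≈ 1.51 × 10^7 ft³

Direct-runoff ordinates (Q − Q_b): 0.0, 417.0, 1128.0, 799.0, 566.0, 401.0, 284.0, 201.0, 142.0, 101.0, 71.0, 51.0, 36.0, 0.0 cfs.
ΣQ_DR = 4197 cfs.
With Δt = 1 h = 3600 s, V = ΣQ_DR · Δt = 4197 × 3600 = 1.51 × 10^7 ft³.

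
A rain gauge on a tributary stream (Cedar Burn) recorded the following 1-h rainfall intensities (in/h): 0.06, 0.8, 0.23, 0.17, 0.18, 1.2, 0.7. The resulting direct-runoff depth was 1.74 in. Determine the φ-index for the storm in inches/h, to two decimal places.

Only the 3 blocks with intensity above φ contribute runoff: 0.8, 1.2, 0.7 in/h.
Σ(I−φ)·Δt = d  ⇒  (0.8+1.2+0.7 − 3φ)·1 = 1.74
φ = (2.700 − 1.74/1) / 3 = 0.32 in/h.

φ ≈ 0.32 in/h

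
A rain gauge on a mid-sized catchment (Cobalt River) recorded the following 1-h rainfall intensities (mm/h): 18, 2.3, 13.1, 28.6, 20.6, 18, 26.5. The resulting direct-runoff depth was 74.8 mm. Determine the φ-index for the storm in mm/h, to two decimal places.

φ ≈ 8.33 mm/h

Only the 6 blocks with intensity above φ contribute runoff: 18, 13.1, 28.6, 20.6, 18, 26.5 mm/h.
Σ(I−φ)·Δt = d  ⇒  (18+13.1+28.6+20.6+18+26.5 − 6φ)·1 = 74.8
φ = (124.8 − 74.8/1) / 6 = 8.33 mm/h.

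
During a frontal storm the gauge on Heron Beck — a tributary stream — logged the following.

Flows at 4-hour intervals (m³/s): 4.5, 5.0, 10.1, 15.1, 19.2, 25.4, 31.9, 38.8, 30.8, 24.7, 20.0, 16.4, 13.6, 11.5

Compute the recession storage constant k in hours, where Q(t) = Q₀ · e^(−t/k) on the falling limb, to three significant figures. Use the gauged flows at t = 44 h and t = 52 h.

On the falling limb, Q drops from 16.4 to 11.5 m³/s between t = 44 h and t = 52 h (Δt = 8 h).
k = −Δt / ln(Q₂/Q₁) = −8 / ln(11.5/16.4) = 22.5 h.

k ≈ 22.5 h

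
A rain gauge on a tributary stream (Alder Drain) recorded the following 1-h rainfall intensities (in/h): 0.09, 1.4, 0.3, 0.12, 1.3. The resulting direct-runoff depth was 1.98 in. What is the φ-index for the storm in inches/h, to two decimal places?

φ ≈ 0.36 in/h

Only the 2 blocks with intensity above φ contribute runoff: 1.4, 1.3 in/h.
Σ(I−φ)·Δt = d  ⇒  (1.4+1.3 − 2φ)·1 = 1.98
φ = (2.700 − 1.98/1) / 2 = 0.36 in/h.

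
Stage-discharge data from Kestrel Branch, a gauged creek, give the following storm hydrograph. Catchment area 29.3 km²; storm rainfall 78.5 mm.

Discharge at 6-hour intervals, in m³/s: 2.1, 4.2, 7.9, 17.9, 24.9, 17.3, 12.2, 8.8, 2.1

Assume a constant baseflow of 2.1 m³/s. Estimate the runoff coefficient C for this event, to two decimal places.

C ≈ 0.74

ΣQ_DR = 78.50 m³/s; V = ΣQ_DR·Δt = 1.696 × 10^6 m³.
Runoff depth d = V / A = 57.87 mm.
C = d / P = 57.87 / 78.5 = 0.74.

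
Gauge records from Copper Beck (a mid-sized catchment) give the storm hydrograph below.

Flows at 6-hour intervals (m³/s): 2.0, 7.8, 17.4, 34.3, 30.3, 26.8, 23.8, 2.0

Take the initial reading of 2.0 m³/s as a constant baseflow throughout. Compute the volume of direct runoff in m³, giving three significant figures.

Direct-runoff ordinates (Q − Q_b): 0.0, 5.8, 15.4, 32.3, 28.3, 24.8, 21.8, 0.0 m³/s.
ΣQ_DR = 128.4 m³/s.
With Δt = 6 h = 21600 s, V = ΣQ_DR · Δt = 128.4 × 21600 = 2.77 × 10^6 m³.

V ≈ 2.77 × 10^6 m³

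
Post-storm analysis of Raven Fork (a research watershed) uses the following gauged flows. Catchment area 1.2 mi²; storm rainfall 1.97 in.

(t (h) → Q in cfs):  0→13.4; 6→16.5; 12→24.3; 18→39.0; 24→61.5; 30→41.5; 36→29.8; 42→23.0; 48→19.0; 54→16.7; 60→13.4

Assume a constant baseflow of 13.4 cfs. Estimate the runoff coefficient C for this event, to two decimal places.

C ≈ 0.59

ΣQ_DR = 150.7 cfs; V = ΣQ_DR·Δt = 3.255 × 10^6 ft³.
Runoff depth d = V / A = 1.168 in.
C = d / P = 1.168 / 1.97 = 0.59.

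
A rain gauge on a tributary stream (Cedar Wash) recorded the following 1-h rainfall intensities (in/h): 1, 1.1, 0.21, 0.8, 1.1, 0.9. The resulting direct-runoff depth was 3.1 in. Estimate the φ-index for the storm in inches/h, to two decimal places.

φ ≈ 0.36 in/h

Only the 5 blocks with intensity above φ contribute runoff: 1, 1.1, 0.8, 1.1, 0.9 in/h.
Σ(I−φ)·Δt = d  ⇒  (1+1.1+0.8+1.1+0.9 − 5φ)·1 = 3.1
φ = (4.900 − 3.1/1) / 5 = 0.36 in/h.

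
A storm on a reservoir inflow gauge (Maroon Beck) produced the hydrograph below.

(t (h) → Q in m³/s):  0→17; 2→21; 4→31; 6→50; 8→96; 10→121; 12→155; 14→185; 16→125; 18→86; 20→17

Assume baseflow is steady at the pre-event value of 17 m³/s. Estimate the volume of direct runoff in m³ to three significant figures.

V ≈ 5.16 × 10^6 m³

Direct-runoff ordinates (Q − Q_b): 0.0, 4.0, 14.0, 33.0, 79.0, 104.0, 138.0, 168.0, 108.0, 69.0, 0.0 m³/s.
ΣQ_DR = 717.0 m³/s.
With Δt = 2 h = 7200 s, V = ΣQ_DR · Δt = 717.0 × 7200 = 5.16 × 10^6 m³.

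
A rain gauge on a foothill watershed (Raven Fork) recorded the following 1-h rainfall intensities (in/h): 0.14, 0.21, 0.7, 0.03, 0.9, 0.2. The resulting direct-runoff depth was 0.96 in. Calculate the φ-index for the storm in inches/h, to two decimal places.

φ ≈ 0.32 in/h

Only the 2 blocks with intensity above φ contribute runoff: 0.7, 0.9 in/h.
Σ(I−φ)·Δt = d  ⇒  (0.7+0.9 − 2φ)·1 = 0.96
φ = (1.600 − 0.96/1) / 2 = 0.32 in/h.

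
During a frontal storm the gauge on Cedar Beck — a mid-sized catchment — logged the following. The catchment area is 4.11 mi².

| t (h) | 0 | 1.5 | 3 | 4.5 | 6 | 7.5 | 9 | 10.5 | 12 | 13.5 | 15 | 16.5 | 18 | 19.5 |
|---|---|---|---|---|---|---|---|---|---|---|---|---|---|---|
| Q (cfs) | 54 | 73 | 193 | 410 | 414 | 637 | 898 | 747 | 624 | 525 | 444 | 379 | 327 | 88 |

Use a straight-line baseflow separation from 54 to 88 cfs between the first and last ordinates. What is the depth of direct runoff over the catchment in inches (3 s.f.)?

d ≈ 2.73 in

Direct runoff: 0.00, 16.38, 133.77, 348.15, 349.54, 569.92, 828.31, 674.69, 549.08, 447.46, 363.85, 296.23, 241.62, 0.00 cfs; ΣQ_DR = 4819 cfs.
V = ΣQ_DR · Δt = 4819 × 5400 s = 2.602 × 10^7 ft³.
Over A = 4.11 mi², depth = V / A = 2.73 in.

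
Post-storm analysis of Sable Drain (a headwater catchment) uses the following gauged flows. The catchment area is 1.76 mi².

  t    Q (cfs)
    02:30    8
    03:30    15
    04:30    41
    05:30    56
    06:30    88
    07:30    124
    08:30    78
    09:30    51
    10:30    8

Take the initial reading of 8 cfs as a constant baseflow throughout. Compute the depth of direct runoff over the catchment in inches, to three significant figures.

d ≈ 0.350 in

Direct runoff: 0.0, 7.0, 33.0, 48.0, 80.0, 116.0, 70.0, 43.0, 0.0 cfs; ΣQ_DR = 397.0 cfs.
V = ΣQ_DR · Δt = 397.0 × 3600 s = 1.429 × 10^6 ft³.
Over A = 1.76 mi², depth = V / A = 0.350 in.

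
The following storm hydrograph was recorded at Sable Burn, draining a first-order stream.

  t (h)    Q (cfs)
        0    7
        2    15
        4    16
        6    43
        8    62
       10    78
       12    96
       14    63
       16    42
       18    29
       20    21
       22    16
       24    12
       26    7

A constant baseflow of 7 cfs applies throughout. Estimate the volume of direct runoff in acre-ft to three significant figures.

V ≈ 67.6 acre-ft

Direct-runoff ordinates (Q − Q_b): 0.0, 8.0, 9.0, 36.0, 55.0, 71.0, 89.0, 56.0, 35.0, 22.0, 14.0, 9.0, 5.0, 0.0 cfs.
ΣQ_DR = 409.0 cfs.
With Δt = 2 h = 7200 s, V = ΣQ_DR · Δt = 409.0 × 7200 = 2.94 × 10^6 ft³ = 67.6 acre-ft.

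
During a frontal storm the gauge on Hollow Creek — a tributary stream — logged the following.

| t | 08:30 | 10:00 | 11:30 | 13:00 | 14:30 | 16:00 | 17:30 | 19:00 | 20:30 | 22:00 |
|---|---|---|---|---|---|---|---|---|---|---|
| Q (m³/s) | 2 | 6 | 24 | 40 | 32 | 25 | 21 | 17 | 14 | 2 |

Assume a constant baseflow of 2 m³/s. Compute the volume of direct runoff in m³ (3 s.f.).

Direct-runoff ordinates (Q − Q_b): 0.0, 4.0, 22.0, 38.0, 30.0, 23.0, 19.0, 15.0, 12.0, 0.0 m³/s.
ΣQ_DR = 163.0 m³/s.
With Δt = 1.5 h = 5400 s, V = ΣQ_DR · Δt = 163.0 × 5400 = 8.80 × 10^5 m³.

V ≈ 8.80 × 10^5 m³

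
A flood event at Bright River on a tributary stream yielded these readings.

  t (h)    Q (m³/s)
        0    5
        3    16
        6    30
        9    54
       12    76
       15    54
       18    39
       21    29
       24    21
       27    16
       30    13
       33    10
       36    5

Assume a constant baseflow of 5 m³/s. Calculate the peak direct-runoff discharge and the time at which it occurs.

Subtracting baseflow gives direct-runoff ordinates: 0.0, 11.0, 25.0, 49.0, 71.0, 49.0, 34.0, 24.0, 16.0, 11.0, 8.0, 5.0, 0.0 m³/s.
The maximum is 71.0 m³/s, occurring at the reading for t = 12 h.

Q_p = 71.0 m³/s at t = 12 h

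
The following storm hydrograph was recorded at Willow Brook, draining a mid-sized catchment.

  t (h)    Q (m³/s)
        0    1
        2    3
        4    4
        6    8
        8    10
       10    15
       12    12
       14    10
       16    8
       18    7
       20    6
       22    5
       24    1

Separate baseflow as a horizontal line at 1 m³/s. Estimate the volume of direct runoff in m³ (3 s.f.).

Direct-runoff ordinates (Q − Q_b): 0.0, 2.0, 3.0, 7.0, 9.0, 14.0, 11.0, 9.0, 7.0, 6.0, 5.0, 4.0, 0.0 m³/s.
ΣQ_DR = 77.00 m³/s.
With Δt = 2 h = 7200 s, V = ΣQ_DR · Δt = 77.00 × 7200 = 5.54 × 10^5 m³.

V ≈ 5.54 × 10^5 m³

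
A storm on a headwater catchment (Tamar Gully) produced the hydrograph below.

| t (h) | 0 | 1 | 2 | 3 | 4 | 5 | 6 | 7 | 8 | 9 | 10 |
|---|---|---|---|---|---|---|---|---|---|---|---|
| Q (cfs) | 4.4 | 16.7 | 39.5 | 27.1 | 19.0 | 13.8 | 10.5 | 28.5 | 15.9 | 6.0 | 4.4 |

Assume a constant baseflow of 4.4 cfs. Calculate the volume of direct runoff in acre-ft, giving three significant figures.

Direct-runoff ordinates (Q − Q_b): 0.0, 12.3, 35.1, 22.7, 14.6, 9.4, 6.1, 24.1, 11.5, 1.6, 0.0 cfs.
ΣQ_DR = 137.4 cfs.
With Δt = 1 h = 3600 s, V = ΣQ_DR · Δt = 137.4 × 3600 = 4.95 × 10^5 ft³ = 11.4 acre-ft.

V ≈ 11.4 acre-ft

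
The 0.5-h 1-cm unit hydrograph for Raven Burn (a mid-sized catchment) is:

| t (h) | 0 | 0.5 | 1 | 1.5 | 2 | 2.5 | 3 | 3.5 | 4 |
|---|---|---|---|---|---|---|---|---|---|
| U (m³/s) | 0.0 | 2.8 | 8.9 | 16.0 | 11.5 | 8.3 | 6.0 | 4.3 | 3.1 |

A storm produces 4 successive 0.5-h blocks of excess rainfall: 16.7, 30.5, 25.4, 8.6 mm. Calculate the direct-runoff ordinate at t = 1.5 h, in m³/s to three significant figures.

By discrete convolution, Q_j = Σ (P_i / 10 mm) · U_{j−i}.
At t = 1.5 h (j=3): Q = (16.7/10)·16.0 + (30.5/10)·8.9 + (25.4/10)·2.8 + (8.6/10)·0.0 = 61.0 m³/s.

Q ≈ 61.0 m³/s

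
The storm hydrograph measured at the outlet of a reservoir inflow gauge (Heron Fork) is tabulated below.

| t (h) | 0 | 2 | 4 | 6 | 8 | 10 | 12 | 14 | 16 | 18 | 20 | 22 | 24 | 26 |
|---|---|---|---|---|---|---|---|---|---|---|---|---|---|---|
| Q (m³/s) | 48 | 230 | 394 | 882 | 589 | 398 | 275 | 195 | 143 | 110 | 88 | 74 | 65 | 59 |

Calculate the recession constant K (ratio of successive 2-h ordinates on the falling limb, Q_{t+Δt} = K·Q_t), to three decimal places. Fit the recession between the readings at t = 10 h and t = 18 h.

K ≈ 0.725

Using the recession-limb readings at t = 10 h and t = 18 h: Q falls from 398 to 110 m³/s over 4 intervals.
K = (Q₂/Q₁)^(1/4) = (110/398)^(1/4) = 0.725.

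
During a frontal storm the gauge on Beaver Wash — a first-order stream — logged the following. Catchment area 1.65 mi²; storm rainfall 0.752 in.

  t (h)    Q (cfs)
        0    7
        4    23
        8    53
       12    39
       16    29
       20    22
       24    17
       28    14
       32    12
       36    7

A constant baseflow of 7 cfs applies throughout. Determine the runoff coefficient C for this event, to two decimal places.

ΣQ_DR = 153.0 cfs; V = ΣQ_DR·Δt = 2.203 × 10^6 ft³.
Runoff depth d = V / A = 0.5748 in.
C = d / P = 0.5748 / 0.752 = 0.76.

C ≈ 0.76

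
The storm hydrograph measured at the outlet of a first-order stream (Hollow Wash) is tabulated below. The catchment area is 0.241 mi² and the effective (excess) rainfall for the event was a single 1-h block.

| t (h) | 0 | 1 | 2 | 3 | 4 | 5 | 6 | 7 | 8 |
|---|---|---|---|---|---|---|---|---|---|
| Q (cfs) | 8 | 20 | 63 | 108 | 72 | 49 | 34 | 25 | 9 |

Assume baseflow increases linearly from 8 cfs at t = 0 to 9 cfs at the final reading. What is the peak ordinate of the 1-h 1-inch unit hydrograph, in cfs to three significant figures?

U_p ≈ 49.7 cfs

Direct runoff: 0.00, 11.88, 54.75, 99.62, 63.50, 40.38, 25.25, 16.12, 0.00 cfs; ΣQ_DR = 311.5 cfs, peak = 99.62 cfs.
Runoff depth d = ΣQ_DR·Δt / A = 311.5 × 3600 / (0.241 mi²) = 2.003 in.
The 1-inch UH is the DRH scaled by (1 in)/d, so U_p = 99.62 × 1/2.003 = 49.7 cfs.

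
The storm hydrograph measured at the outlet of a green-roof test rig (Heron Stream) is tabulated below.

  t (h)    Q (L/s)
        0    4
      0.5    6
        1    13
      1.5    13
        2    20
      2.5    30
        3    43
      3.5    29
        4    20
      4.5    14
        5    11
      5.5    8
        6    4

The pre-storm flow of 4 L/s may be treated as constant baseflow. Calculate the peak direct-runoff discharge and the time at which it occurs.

Q_p = 39.0 L/s at t = 3 h

Subtracting baseflow gives direct-runoff ordinates: 0.0, 2.0, 9.0, 9.0, 16.0, 26.0, 39.0, 25.0, 16.0, 10.0, 7.0, 4.0, 0.0 L/s.
The maximum is 39.0 L/s, occurring at the reading for t = 3 h.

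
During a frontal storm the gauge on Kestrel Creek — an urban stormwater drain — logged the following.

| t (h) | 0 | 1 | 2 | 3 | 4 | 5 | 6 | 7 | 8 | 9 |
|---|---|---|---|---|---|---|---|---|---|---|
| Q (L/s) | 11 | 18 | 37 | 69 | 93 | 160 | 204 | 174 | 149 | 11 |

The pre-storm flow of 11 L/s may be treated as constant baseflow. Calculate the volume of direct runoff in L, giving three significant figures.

V ≈ 2.94 × 10^6 L

Direct-runoff ordinates (Q − Q_b): 0.0, 7.0, 26.0, 58.0, 82.0, 149.0, 193.0, 163.0, 138.0, 0.0 L/s.
ΣQ_DR = 816.0 L/s.
With Δt = 1 h = 3600 s, V = ΣQ_DR · Δt = 816.0 × 3600 = 2.94 × 10^6 L.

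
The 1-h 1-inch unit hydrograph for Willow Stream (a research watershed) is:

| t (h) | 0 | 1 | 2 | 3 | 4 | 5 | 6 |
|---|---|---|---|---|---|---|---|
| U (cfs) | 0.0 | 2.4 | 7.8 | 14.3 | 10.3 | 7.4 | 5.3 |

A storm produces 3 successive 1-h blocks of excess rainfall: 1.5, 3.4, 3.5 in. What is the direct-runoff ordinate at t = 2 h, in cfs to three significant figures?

Q ≈ 19.9 cfs

By discrete convolution, Q_j = Σ (P_i / 1 in) · U_{j−i}.
At t = 2 h (j=2): Q = (1.5/1)·7.8 + (3.4/1)·2.4 + (3.5/1)·0.0 = 19.9 cfs.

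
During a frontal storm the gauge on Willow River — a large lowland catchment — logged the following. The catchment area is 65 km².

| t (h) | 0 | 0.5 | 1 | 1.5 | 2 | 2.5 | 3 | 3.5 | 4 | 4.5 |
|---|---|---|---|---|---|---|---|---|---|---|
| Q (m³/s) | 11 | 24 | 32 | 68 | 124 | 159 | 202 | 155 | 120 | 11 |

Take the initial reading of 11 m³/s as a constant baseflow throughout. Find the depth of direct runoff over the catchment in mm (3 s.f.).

d ≈ 22.0 mm

Direct runoff: 0.0, 13.0, 21.0, 57.0, 113.0, 148.0, 191.0, 144.0, 109.0, 0.0 m³/s; ΣQ_DR = 796.0 m³/s.
V = ΣQ_DR · Δt = 796.0 × 1800 s = 1.433 × 10^6 m³.
Over A = 65 km², depth = V / A = 22.0 mm.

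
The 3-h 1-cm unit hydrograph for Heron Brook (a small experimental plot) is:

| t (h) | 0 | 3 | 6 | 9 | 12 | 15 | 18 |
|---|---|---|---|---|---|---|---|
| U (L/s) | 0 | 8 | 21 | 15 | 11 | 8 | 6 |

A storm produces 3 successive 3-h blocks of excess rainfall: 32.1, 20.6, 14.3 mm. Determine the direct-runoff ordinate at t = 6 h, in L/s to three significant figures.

Q ≈ 83.9 L/s

By discrete convolution, Q_j = Σ (P_i / 10 mm) · U_{j−i}.
At t = 6 h (j=2): Q = (32.1/10)·21 + (20.6/10)·8 + (14.3/10)·0 = 83.9 L/s.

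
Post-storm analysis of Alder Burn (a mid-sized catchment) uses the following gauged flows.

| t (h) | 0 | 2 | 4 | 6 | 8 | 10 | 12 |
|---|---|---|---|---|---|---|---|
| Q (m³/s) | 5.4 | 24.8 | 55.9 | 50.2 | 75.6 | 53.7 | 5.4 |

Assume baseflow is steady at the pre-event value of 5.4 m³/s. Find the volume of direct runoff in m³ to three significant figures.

V ≈ 1.68 × 10^6 m³

Direct-runoff ordinates (Q − Q_b): 0.0, 19.4, 50.5, 44.8, 70.2, 48.3, 0.0 m³/s.
ΣQ_DR = 233.2 m³/s.
With Δt = 2 h = 7200 s, V = ΣQ_DR · Δt = 233.2 × 7200 = 1.68 × 10^6 m³.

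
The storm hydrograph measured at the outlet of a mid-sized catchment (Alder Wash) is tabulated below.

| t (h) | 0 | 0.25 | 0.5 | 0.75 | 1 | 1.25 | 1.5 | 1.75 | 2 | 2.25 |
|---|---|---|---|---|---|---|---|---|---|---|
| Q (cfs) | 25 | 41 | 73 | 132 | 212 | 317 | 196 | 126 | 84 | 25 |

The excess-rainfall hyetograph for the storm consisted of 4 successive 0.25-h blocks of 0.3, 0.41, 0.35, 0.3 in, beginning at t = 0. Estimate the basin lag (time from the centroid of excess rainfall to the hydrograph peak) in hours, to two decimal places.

t_L ≈ 0.76 h

Centroid of excess rainfall: t_c = Σ P_i·t̄_i / ΣP_i = 0.4945 h (block centres at 0.125, 0.375, 0.625, 0.875 h).
Hydrograph peak occurs at t = 1.25 h, so basin lag t_L = 1.25 − 0.4945 = 0.76 h.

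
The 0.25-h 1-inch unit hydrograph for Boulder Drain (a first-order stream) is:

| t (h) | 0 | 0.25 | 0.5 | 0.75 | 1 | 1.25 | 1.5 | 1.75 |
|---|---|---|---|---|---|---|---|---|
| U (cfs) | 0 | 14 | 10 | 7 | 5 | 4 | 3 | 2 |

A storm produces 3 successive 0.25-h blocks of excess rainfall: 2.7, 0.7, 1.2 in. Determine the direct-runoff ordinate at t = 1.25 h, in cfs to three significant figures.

Q ≈ 22.7 cfs

By discrete convolution, Q_j = Σ (P_i / 1 in) · U_{j−i}.
At t = 1.25 h (j=5): Q = (2.7/1)·4 + (0.7/1)·5 + (1.2/1)·7 = 22.7 cfs.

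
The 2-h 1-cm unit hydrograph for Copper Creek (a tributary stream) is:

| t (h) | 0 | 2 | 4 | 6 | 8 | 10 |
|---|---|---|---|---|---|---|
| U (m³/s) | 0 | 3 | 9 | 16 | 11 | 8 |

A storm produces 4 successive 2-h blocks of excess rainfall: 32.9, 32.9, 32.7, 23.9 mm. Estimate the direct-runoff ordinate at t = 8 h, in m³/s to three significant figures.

Q ≈ 125 m³/s

By discrete convolution, Q_j = Σ (P_i / 10 mm) · U_{j−i}.
At t = 8 h (j=4): Q = (32.9/10)·11 + (32.9/10)·16 + (32.7/10)·9 + (23.9/10)·3 = 125 m³/s.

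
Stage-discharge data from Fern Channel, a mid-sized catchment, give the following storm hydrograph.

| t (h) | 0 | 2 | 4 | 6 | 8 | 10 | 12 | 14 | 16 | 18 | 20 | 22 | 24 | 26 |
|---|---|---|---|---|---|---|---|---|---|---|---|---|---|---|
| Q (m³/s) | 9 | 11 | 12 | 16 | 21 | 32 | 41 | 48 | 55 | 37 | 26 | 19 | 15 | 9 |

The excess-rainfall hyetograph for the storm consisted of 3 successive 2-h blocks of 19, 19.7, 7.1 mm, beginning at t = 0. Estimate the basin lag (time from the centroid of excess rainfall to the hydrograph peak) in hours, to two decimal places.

t_L ≈ 13.52 h

Centroid of excess rainfall: t_c = Σ P_i·t̄_i / ΣP_i = 2.4803 h (block centres at 1, 3, 5 h).
Hydrograph peak occurs at t = 16 h, so basin lag t_L = 16 − 2.4803 = 13.52 h.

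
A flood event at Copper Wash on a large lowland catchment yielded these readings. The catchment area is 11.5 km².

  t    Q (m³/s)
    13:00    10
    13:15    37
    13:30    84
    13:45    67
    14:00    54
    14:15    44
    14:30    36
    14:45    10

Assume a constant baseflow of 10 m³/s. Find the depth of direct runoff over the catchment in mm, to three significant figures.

d ≈ 20.5 mm

Direct runoff: 0.0, 27.0, 74.0, 57.0, 44.0, 34.0, 26.0, 0.0 m³/s; ΣQ_DR = 262.0 m³/s.
V = ΣQ_DR · Δt = 262.0 × 900 s = 2.358 × 10^5 m³.
Over A = 11.5 km², depth = V / A = 20.5 mm.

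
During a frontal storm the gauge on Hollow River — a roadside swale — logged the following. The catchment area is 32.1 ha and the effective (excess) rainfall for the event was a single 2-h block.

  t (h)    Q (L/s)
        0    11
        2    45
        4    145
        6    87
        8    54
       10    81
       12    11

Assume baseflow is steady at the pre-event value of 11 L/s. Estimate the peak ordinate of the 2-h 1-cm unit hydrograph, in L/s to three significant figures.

U_p ≈ 167 L/s

Direct runoff: 0.0, 34.0, 134.0, 76.0, 43.0, 70.0, 0.0 L/s; ΣQ_DR = 357.0 L/s, peak = 134.0 L/s.
Runoff depth d = ΣQ_DR·Δt / A = 357.0 × 7200 / (32.1 ha) = 8.007 mm.
The 1-cm UH is the DRH scaled by (10 mm)/d, so U_p = 134.0 × 10/8.007 = 167 L/s.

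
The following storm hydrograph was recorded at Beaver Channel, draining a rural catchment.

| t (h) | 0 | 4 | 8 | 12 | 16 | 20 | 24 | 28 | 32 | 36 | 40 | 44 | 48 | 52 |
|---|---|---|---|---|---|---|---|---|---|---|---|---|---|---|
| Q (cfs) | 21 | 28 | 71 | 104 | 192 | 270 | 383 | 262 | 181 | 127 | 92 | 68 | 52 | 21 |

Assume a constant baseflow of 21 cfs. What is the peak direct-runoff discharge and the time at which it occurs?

Q_p = 362.0 cfs at t = 24 h

Subtracting baseflow gives direct-runoff ordinates: 0.0, 7.0, 50.0, 83.0, 171.0, 249.0, 362.0, 241.0, 160.0, 106.0, 71.0, 47.0, 31.0, 0.0 cfs.
The maximum is 362.0 cfs, occurring at the reading for t = 24 h.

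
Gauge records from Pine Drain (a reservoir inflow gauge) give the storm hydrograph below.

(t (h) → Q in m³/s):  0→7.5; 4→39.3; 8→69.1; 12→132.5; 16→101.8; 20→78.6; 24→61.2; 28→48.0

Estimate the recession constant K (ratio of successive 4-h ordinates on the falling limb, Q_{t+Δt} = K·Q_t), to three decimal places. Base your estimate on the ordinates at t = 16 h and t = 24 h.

K ≈ 0.775

Using the recession-limb readings at t = 16 h and t = 24 h: Q falls from 101.8 to 61.2 m³/s over 2 intervals.
K = (Q₂/Q₁)^(1/2) = (61.2/101.8)^(1/2) = 0.775.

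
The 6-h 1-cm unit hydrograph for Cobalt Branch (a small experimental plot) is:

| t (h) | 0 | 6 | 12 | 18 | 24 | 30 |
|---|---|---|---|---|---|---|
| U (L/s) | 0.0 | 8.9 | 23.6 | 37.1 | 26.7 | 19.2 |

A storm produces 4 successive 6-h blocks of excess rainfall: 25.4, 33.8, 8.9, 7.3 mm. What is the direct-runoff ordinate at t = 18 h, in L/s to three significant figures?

By discrete convolution, Q_j = Σ (P_i / 10 mm) · U_{j−i}.
At t = 18 h (j=3): Q = (25.4/10)·37.1 + (33.8/10)·23.6 + (8.9/10)·8.9 + (7.3/10)·0.0 = 182 L/s.

Q ≈ 182 L/s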